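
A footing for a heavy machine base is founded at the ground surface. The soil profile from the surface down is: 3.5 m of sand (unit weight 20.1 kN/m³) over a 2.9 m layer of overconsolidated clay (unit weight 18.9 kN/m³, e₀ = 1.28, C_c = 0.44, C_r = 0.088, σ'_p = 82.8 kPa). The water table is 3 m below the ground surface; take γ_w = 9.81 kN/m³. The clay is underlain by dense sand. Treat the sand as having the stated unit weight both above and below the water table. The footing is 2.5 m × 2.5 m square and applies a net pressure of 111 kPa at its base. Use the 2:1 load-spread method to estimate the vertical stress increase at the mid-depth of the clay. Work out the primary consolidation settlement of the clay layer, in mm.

S_c ≈ 25.8 mm

Mid-depth of clay below the ground surface: z = 3.5 + 2.9/2 = 4.95 m.
Total vertical stress at mid-clay: σ_v = 20.1×3.5 + 18.9×1.45 = 97.755 kPa.
Pore pressure: u = 9.81×(4.95 − 3) = 19.13 kPa.
Initial effective stress: σ'_0 = σ_v − u = 97.755 − 19.13 = 78.625 kPa.
Stress increase at mid-clay by the 2:1 spreading method:
Δσ = qBL/((B+z)(L+z)) = 111×2.5×2.5/((2.5+4.95)(2.5+4.95)) = 12.499 kPa
Final effective stress: σ'_f = 78.625 + 12.499 = 91.124 kPa.
σ'_f = 91.124 > σ'_p = 82.8 kPa, so the stress path crosses the preconsolidation pressure — recompression up to σ'_p, then virgin compression beyond:
S_c = H/(1+e₀)·[C_r·log₁₀(σ'_p/σ'_0) + C_c·log₁₀(σ'_f/σ'_p)]
    = 2.9/2.28 × [0.088×log₁₀(82.8/78.625) + 0.44×log₁₀(91.124/82.8)]
    = 1.2719 × [0.0019773 + 0.018305] = 0.0258 m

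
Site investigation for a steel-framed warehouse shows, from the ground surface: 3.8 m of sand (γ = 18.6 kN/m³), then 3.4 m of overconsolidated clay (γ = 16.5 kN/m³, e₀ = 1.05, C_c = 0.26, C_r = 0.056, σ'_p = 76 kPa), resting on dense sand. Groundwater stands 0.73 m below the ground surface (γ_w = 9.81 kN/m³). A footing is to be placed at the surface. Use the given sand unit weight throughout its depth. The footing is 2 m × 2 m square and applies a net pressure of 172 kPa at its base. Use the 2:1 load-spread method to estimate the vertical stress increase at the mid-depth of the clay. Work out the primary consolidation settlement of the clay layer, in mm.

Mid-depth of clay below the ground surface: z = 3.8 + 3.4/2 = 5.5 m.
Total vertical stress at mid-clay: σ_v = 18.6×3.8 + 16.5×1.7 = 98.73 kPa.
Pore pressure: u = 9.81×(5.5 − 0.73) = 46.794 kPa.
Initial effective stress: σ'_0 = σ_v − u = 98.73 − 46.794 = 51.936 kPa.
Stress increase at mid-clay by the 2:1 spreading method:
Δσ = qBL/((B+z)(L+z)) = 172×2×2/((2+5.5)(2+5.5)) = 12.231 kPa
Final effective stress: σ'_f = 51.936 + 12.231 = 64.167 kPa.
σ'_f = 64.167 ≤ σ'_p = 76 kPa, so the clay remains overconsolidated and only the recompression index applies:
S_c = C_r·H/(1+e₀)·log₁₀(σ'_f/σ'_0) = 0.056×3.4/2.05×log₁₀(64.167/51.936)
    = 0.092876 × 0.091843 = 0.00853 m

S_c ≈ 8.53 mm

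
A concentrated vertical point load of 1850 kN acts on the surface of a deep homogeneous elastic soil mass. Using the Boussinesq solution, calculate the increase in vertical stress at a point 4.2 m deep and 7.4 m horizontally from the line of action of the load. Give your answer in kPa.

Δσ_z ≈ 1.47 kPa

Boussinesq vertical stress below a point load on an elastic half-space:
Δσ_z = 3P/(2πz²) · [1 + (r/z)²]^(−5/2)
r/z = 7.4/4.2 = 1.7619; [1+(r/z)²]^(−5/2) = 0.029302.
Δσ_z = 3×1850/(2π×4.2²) × 0.029302 = 50.074 × 0.029302 = 1.467 kPa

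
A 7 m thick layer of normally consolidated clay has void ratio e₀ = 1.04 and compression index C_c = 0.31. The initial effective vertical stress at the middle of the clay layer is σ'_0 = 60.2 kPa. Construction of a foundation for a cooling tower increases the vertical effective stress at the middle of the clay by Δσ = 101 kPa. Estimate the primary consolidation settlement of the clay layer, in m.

S_c ≈ 0.455 m

Final effective stress: σ'_f = σ'_0 + Δσ = 60.2 + 101 = 161.2 kPa.
Normally consolidated clay, so the full stress increment lies on the virgin compression line:
S_c = C_c·H/(1+e₀)·log₁₀(σ'_f/σ'_0) = 0.31×7/(1+1.04)×log₁₀(161.2/60.2)
    = 1.0637 × 0.42777 = 0.455 m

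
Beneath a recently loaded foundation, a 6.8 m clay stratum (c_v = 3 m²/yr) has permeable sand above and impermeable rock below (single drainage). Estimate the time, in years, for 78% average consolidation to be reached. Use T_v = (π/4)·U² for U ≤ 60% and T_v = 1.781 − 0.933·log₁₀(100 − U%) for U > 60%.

t ≈ 8.15 years

Drainage path length: H_d = H = 6.8 m (single drainage).
U > 60%: T_v = 1.781 − 0.933·log₁₀(100 − 78) = 0.52852.
t = T_v·H_d²/c_v = 0.52852×6.8²/3 = 8.146 years.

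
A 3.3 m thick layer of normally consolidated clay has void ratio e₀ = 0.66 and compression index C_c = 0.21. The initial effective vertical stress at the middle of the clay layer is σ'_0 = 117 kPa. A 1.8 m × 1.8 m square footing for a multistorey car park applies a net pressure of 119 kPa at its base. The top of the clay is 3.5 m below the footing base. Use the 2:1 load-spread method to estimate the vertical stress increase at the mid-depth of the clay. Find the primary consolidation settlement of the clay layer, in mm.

Mid-depth of clay below the footing base: z = 3.5 + 3.3/2 = 5.15 m.
Stress increase at mid-clay by the 2:1 spreading method:
Δσ = qBL/((B+z)(L+z)) = 119×1.8×1.8/((1.8+5.15)(1.8+5.15)) = 7.9822 kPa
Final effective stress: σ'_f = σ'_0 + Δσ = 117 + 7.9822 = 124.98 kPa.
Normally consolidated clay, so the full stress increment lies on the virgin compression line:
S_c = C_c·H/(1+e₀)·log₁₀(σ'_f/σ'_0) = 0.21×3.3/(1+0.66)×log₁₀(124.98/117)
    = 0.41747 × 0.028655 = 0.01196 m

S_c ≈ 12 mm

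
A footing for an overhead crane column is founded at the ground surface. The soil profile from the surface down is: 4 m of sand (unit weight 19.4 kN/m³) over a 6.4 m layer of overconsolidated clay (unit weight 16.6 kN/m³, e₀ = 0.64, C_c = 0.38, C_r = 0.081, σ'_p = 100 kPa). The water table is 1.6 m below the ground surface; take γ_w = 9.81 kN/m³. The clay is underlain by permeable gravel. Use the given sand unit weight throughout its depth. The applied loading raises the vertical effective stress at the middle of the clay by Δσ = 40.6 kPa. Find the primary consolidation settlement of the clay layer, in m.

Mid-depth of clay below the ground surface: z = 4 + 6.4/2 = 7.2 m.
Total vertical stress at mid-clay: σ_v = 19.4×4 + 16.6×3.2 = 130.72 kPa.
Pore pressure: u = 9.81×(7.2 − 1.6) = 54.936 kPa.
Initial effective stress: σ'_0 = σ_v − u = 130.72 − 54.936 = 75.784 kPa.
Final effective stress: σ'_f = 75.784 + 40.6 = 116.38 kPa.
σ'_f = 116.38 > σ'_p = 100 kPa, so the stress path crosses the preconsolidation pressure — recompression up to σ'_p, then virgin compression beyond:
S_c = H/(1+e₀)·[C_r·log₁₀(σ'_p/σ'_0) + C_c·log₁₀(σ'_f/σ'_p)]
    = 6.4/1.64 × [0.081×log₁₀(100/75.784) + 0.38×log₁₀(116.38/100)]
    = 3.9024 × [0.0097542 + 0.025034] = 0.1358 m

S_c ≈ 0.136 m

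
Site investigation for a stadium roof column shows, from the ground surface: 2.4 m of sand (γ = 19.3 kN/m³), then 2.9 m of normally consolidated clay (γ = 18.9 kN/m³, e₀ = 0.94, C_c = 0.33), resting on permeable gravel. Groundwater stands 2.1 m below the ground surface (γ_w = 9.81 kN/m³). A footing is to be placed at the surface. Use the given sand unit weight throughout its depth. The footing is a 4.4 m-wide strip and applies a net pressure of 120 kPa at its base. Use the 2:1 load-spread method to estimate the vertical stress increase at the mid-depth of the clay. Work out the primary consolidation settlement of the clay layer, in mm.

S_c ≈ 162 mm

Mid-depth of clay below the ground surface: z = 2.4 + 2.9/2 = 3.85 m.
Total vertical stress at mid-clay: σ_v = 19.3×2.4 + 18.9×1.45 = 73.725 kPa.
Pore pressure: u = 9.81×(3.85 − 2.1) = 17.168 kPa.
Initial effective stress: σ'_0 = σ_v − u = 73.725 − 17.168 = 56.557 kPa.
Stress increase at mid-clay by the 2:1 spreading method:
Δσ = qB/(B+z) = 120×4.4/(4.4+3.85) = 64 kPa
Final effective stress: σ'_f = σ'_0 + Δσ = 56.557 + 64 = 120.56 kPa.
Normally consolidated clay, so the full stress increment lies on the virgin compression line:
S_c = C_c·H/(1+e₀)·log₁₀(σ'_f/σ'_0) = 0.33×2.9/(1+0.94)×log₁₀(120.56/56.557)
    = 0.4933 × 0.32872 = 0.1622 m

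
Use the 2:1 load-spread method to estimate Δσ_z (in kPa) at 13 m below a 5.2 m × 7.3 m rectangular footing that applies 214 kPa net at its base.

Δσ_z ≈ 22 kPa

By the 2:1 method the load spreads at 1 horizontal : 2 vertical, so at depth z the loaded area has grown by z in each plan dimension:
Δσ = qBL/((B+z)(L+z)) = 214×5.2×7.3/((5.2+13)(7.3+13)) = 21.987 kPa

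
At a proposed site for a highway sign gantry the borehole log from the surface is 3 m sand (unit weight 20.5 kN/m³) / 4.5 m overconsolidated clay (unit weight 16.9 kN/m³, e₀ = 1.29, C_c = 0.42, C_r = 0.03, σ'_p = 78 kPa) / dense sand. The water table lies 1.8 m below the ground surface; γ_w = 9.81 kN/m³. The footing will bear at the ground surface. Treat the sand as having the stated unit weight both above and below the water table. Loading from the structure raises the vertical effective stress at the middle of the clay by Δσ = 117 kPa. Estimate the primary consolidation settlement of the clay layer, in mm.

S_c ≈ 309 mm

Mid-depth of clay below the ground surface: z = 3 + 4.5/2 = 5.25 m.
Total vertical stress at mid-clay: σ_v = 20.5×3 + 16.9×2.25 = 99.525 kPa.
Pore pressure: u = 9.81×(5.25 − 1.8) = 33.845 kPa.
Initial effective stress: σ'_0 = σ_v − u = 99.525 − 33.845 = 65.68 kPa.
Final effective stress: σ'_f = 65.68 + 117 = 182.68 kPa.
σ'_f = 182.68 > σ'_p = 78 kPa, so the stress path crosses the preconsolidation pressure — recompression up to σ'_p, then virgin compression beyond:
S_c = H/(1+e₀)·[C_r·log₁₀(σ'_p/σ'_0) + C_c·log₁₀(σ'_f/σ'_p)]
    = 4.5/2.29 × [0.03×log₁₀(78/65.68) + 0.42×log₁₀(182.68/78)]
    = 1.9651 × [0.0022398 + 0.15523] = 0.3094 m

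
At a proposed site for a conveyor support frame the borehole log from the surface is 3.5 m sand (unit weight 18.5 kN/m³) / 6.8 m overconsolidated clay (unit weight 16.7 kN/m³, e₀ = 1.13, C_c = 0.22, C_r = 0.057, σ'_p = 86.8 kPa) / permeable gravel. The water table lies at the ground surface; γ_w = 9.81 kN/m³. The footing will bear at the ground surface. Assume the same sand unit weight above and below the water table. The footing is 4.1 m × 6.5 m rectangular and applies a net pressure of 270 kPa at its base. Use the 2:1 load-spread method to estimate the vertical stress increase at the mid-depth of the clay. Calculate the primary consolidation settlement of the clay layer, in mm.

S_c ≈ 88.9 mm

Mid-depth of clay below the ground surface: z = 3.5 + 6.8/2 = 6.9 m.
Total vertical stress at mid-clay: σ_v = 18.5×3.5 + 16.7×3.4 = 121.53 kPa.
Pore pressure: u = 9.81×(6.9 − 0) = 67.689 kPa.
Initial effective stress: σ'_0 = σ_v − u = 121.53 − 67.689 = 53.841 kPa.
Stress increase at mid-clay by the 2:1 spreading method:
Δσ = qBL/((B+z)(L+z)) = 270×4.1×6.5/((4.1+6.9)(6.5+6.9)) = 48.816 kPa
Final effective stress: σ'_f = 53.841 + 48.816 = 102.66 kPa.
σ'_f = 102.66 > σ'_p = 86.8 kPa, so the stress path crosses the preconsolidation pressure — recompression up to σ'_p, then virgin compression beyond:
S_c = H/(1+e₀)·[C_r·log₁₀(σ'_p/σ'_0) + C_c·log₁₀(σ'_f/σ'_p)]
    = 6.8/2.13 × [0.057×log₁₀(86.8/53.841) + 0.22×log₁₀(102.66/86.8)]
    = 3.1925 × [0.011822 + 0.016034] = 0.08893 m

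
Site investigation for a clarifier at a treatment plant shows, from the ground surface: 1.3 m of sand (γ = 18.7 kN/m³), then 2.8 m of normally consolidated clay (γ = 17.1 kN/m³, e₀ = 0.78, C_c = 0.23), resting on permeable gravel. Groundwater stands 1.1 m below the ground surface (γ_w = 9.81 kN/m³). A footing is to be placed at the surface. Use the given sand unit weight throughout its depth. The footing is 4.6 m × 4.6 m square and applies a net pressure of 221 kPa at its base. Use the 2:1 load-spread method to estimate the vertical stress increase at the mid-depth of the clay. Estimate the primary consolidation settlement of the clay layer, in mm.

Mid-depth of clay below the ground surface: z = 1.3 + 2.8/2 = 2.7 m.
Total vertical stress at mid-clay: σ_v = 18.7×1.3 + 17.1×1.4 = 48.25 kPa.
Pore pressure: u = 9.81×(2.7 − 1.1) = 15.696 kPa.
Initial effective stress: σ'_0 = σ_v − u = 48.25 − 15.696 = 32.554 kPa.
Stress increase at mid-clay by the 2:1 spreading method:
Δσ = qBL/((B+z)(L+z)) = 221×4.6×4.6/((4.6+2.7)(4.6+2.7)) = 87.753 kPa
Final effective stress: σ'_f = σ'_0 + Δσ = 32.554 + 87.753 = 120.31 kPa.
Normally consolidated clay, so the full stress increment lies on the virgin compression line:
S_c = C_c·H/(1+e₀)·log₁₀(σ'_f/σ'_0) = 0.23×2.8/(1+0.78)×log₁₀(120.31/32.554)
    = 0.3618 × 0.5677 = 0.2054 m

S_c ≈ 205 mm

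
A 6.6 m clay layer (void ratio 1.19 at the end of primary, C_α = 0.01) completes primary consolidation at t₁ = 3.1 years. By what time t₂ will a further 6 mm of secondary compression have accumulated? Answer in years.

S_s = C_α·H/(1+e_p)·log₁₀(t₂/t₁) ⇒ log₁₀(t₂/t₁) = S_s·(1+e_p)/(C_α·H).
log₁₀(t₂/t₁) = 0.006 × (1+1.19) / (0.01×6.6) = 0.1991
t₂ = t₁ × 10^0.1991 = 3.1 × 1.582 = 4.903 years

t₂ ≈ 4.9 years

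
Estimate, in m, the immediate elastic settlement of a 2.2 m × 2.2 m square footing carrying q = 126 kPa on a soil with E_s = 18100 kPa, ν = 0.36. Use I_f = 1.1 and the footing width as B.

Immediate (elastic) settlement: S_e = q·B·(1−ν²)/E_s · I_f.
S_e = 126 × 2.2 × (1 − 0.36²) / 18100 × 1.1
    = 126 × 2.2 × 0.8704 / 18100 × 1.1
    = 0.01466 m

S_e ≈ 0.0147 m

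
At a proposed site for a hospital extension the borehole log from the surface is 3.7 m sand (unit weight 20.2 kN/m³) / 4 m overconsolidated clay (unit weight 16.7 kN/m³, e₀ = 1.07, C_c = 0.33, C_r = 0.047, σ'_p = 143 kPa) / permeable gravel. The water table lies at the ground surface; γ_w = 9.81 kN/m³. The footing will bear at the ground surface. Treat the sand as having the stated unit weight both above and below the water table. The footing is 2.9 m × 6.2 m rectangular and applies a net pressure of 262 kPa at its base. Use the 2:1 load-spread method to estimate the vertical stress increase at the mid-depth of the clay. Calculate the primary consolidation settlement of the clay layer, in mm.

S_c ≈ 24.9 mm

Mid-depth of clay below the ground surface: z = 3.7 + 4/2 = 5.7 m.
Total vertical stress at mid-clay: σ_v = 20.2×3.7 + 16.7×2 = 108.14 kPa.
Pore pressure: u = 9.81×(5.7 − 0) = 55.917 kPa.
Initial effective stress: σ'_0 = σ_v − u = 108.14 − 55.917 = 52.223 kPa.
Stress increase at mid-clay by the 2:1 spreading method:
Δσ = qBL/((B+z)(L+z)) = 262×2.9×6.2/((2.9+5.7)(6.2+5.7)) = 46.03 kPa
Final effective stress: σ'_f = 52.223 + 46.03 = 98.253 kPa.
σ'_f = 98.253 ≤ σ'_p = 143 kPa, so the clay remains overconsolidated and only the recompression index applies:
S_c = C_r·H/(1+e₀)·log₁₀(σ'_f/σ'_0) = 0.047×4/2.07×log₁₀(98.253/52.223)
    = 0.090823 × 0.27448 = 0.02493 m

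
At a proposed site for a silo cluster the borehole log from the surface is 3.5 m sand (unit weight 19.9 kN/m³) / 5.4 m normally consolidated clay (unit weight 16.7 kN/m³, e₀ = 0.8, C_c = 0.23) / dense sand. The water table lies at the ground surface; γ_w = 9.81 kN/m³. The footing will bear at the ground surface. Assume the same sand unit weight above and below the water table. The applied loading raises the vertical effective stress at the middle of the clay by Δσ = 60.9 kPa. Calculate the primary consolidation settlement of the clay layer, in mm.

Mid-depth of clay below the ground surface: z = 3.5 + 5.4/2 = 6.2 m.
Total vertical stress at mid-clay: σ_v = 19.9×3.5 + 16.7×2.7 = 114.74 kPa.
Pore pressure: u = 9.81×(6.2 − 0) = 60.822 kPa.
Initial effective stress: σ'_0 = σ_v − u = 114.74 − 60.822 = 53.918 kPa.
Final effective stress: σ'_f = σ'_0 + Δσ = 53.918 + 60.9 = 114.82 kPa.
Normally consolidated clay, so the full stress increment lies on the virgin compression line:
S_c = C_c·H/(1+e₀)·log₁₀(σ'_f/σ'_0) = 0.23×5.4/(1+0.8)×log₁₀(114.82/53.918)
    = 0.69 × 0.32828 = 0.2265 m

S_c ≈ 227 mm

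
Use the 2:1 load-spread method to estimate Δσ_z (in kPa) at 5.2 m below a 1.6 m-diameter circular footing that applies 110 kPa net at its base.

Δσ_z ≈ 6.09 kPa

By the 2:1 method the load spreads at 1 horizontal : 2 vertical, so at depth z the loaded area has grown by z in each plan dimension:
Δσ ≈ qD²/(D+z)² = 110×1.6²/(1.6+5.2)² = 6.09 kPa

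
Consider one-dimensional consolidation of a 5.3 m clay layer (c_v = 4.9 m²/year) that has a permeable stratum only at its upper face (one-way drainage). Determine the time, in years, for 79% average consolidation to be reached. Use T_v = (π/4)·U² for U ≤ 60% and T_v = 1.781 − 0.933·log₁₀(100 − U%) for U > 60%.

Drainage path length: H_d = H = 5.3 m (single drainage).
U > 60%: T_v = 1.781 − 0.933·log₁₀(100 − 79) = 0.54737.
t = T_v·H_d²/c_v = 0.54737×5.3²/4.9 = 3.138 years.

t ≈ 3.14 years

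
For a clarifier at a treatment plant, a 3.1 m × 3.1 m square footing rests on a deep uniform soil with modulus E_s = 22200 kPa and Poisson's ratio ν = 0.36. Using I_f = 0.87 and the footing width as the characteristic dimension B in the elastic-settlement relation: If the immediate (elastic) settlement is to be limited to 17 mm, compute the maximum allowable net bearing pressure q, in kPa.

S_e = q·B·(1−ν²)/E_s · I_f  ⇒  q = S_e·E_s / (B·(1−ν²)·I_f).
q = 0.017 × 22200 / (3.1 × 0.8704 × 0.87) = 160.8 kPa

q ≈ 161 kPa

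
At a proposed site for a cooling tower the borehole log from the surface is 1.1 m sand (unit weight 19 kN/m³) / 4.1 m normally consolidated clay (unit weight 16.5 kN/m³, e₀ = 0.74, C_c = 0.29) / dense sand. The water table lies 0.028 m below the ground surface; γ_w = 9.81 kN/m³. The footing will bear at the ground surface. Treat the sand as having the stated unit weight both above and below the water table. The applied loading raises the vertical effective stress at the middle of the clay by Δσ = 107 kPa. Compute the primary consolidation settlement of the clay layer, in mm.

Mid-depth of clay below the ground surface: z = 1.1 + 4.1/2 = 3.15 m.
Total vertical stress at mid-clay: σ_v = 19×1.1 + 16.5×2.05 = 54.725 kPa.
Pore pressure: u = 9.81×(3.15 − 0.028) = 30.627 kPa.
Initial effective stress: σ'_0 = σ_v − u = 54.725 − 30.627 = 24.098 kPa.
Final effective stress: σ'_f = σ'_0 + Δσ = 24.098 + 107 = 131.1 kPa.
Normally consolidated clay, so the full stress increment lies on the virgin compression line:
S_c = C_c·H/(1+e₀)·log₁₀(σ'_f/σ'_0) = 0.29×4.1/(1+0.74)×log₁₀(131.1/24.098)
    = 0.68333 × 0.73562 = 0.5027 m

S_c ≈ 503 mm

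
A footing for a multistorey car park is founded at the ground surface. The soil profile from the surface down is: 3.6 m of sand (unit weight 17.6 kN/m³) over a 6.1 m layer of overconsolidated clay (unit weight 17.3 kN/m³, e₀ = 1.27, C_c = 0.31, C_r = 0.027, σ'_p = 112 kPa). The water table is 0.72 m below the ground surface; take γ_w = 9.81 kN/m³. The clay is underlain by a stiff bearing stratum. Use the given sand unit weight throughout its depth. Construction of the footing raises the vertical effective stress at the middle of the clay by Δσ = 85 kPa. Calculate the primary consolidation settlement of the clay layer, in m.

Mid-depth of clay below the ground surface: z = 3.6 + 6.1/2 = 6.65 m.
Total vertical stress at mid-clay: σ_v = 17.6×3.6 + 17.3×3.05 = 116.12 kPa.
Pore pressure: u = 9.81×(6.65 − 0.72) = 58.173 kPa.
Initial effective stress: σ'_0 = σ_v − u = 116.12 − 58.173 = 57.947 kPa.
Final effective stress: σ'_f = 57.947 + 85 = 142.95 kPa.
σ'_f = 142.95 > σ'_p = 112 kPa, so the stress path crosses the preconsolidation pressure — recompression up to σ'_p, then virgin compression beyond:
S_c = H/(1+e₀)·[C_r·log₁₀(σ'_p/σ'_0) + C_c·log₁₀(σ'_f/σ'_p)]
    = 6.1/2.27 × [0.027×log₁₀(112/57.947) + 0.31×log₁₀(142.95/112)]
    = 2.6872 × [0.0077271 + 0.03285] = 0.109 m

S_c ≈ 0.109 m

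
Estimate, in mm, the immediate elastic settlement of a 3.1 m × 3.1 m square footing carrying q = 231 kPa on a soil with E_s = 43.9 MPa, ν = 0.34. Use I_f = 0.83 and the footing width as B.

S_e ≈ 12 mm

Immediate (elastic) settlement: S_e = q·B·(1−ν²)/E_s · I_f.
E_s = 43.9 MPa = 43900 kPa.
S_e = 231 × 3.1 × (1 − 0.34²) / 43900 × 0.83
    = 231 × 3.1 × 0.8844 / 43900 × 0.83
    = 0.01197 m = 11.97 mm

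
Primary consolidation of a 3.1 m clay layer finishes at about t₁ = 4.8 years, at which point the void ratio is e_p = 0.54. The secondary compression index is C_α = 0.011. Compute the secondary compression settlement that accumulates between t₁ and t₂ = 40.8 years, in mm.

S_s ≈ 20.6 mm

Secondary compression: S_s = C_α·H/(1+e_p)·log₁₀(t₂/t₁)
S_s = 0.011×3.1/(1+0.54)×log₁₀(40.8/4.8)
    = 0.02214 × 0.9294 = 0.02058 m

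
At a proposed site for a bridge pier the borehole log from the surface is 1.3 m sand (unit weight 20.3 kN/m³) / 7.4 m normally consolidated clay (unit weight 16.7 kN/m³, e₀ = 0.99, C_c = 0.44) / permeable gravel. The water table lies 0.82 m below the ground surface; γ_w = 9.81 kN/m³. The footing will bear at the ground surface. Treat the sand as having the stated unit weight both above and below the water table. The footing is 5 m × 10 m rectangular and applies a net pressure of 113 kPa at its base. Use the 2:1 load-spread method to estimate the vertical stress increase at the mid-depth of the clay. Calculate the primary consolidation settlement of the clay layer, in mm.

S_c ≈ 417 mm

Mid-depth of clay below the ground surface: z = 1.3 + 7.4/2 = 5 m.
Total vertical stress at mid-clay: σ_v = 20.3×1.3 + 16.7×3.7 = 88.18 kPa.
Pore pressure: u = 9.81×(5 − 0.82) = 41.006 kPa.
Initial effective stress: σ'_0 = σ_v − u = 88.18 − 41.006 = 47.174 kPa.
Stress increase at mid-clay by the 2:1 spreading method:
Δσ = qBL/((B+z)(L+z)) = 113×5×10/((5+5)(10+5)) = 37.667 kPa
Final effective stress: σ'_f = σ'_0 + Δσ = 47.174 + 37.667 = 84.841 kPa.
Normally consolidated clay, so the full stress increment lies on the virgin compression line:
S_c = C_c·H/(1+e₀)·log₁₀(σ'_f/σ'_0) = 0.44×7.4/(1+0.99)×log₁₀(84.841/47.174)
    = 1.6362 × 0.2549 = 0.4171 m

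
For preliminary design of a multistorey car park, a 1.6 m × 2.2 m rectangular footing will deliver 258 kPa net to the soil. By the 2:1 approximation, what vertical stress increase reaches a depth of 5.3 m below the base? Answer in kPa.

Δσ_z ≈ 17.5 kPa

By the 2:1 method the load spreads at 1 horizontal : 2 vertical, so at depth z the loaded area has grown by z in each plan dimension:
Δσ = qBL/((B+z)(L+z)) = 258×1.6×2.2/((1.6+5.3)(2.2+5.3)) = 17.549 kPa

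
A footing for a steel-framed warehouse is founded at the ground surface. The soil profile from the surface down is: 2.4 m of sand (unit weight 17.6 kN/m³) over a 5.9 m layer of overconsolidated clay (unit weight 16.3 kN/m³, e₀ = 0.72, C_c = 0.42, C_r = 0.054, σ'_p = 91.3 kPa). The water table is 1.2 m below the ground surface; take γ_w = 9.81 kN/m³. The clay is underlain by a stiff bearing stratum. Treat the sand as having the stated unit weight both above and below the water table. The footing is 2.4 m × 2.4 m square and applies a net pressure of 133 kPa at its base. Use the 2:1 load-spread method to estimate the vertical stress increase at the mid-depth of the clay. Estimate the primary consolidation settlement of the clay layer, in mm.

S_c ≈ 18.4 mm

Mid-depth of clay below the ground surface: z = 2.4 + 5.9/2 = 5.35 m.
Total vertical stress at mid-clay: σ_v = 17.6×2.4 + 16.3×2.95 = 90.325 kPa.
Pore pressure: u = 9.81×(5.35 − 1.2) = 40.712 kPa.
Initial effective stress: σ'_0 = σ_v − u = 90.325 − 40.712 = 49.613 kPa.
Stress increase at mid-clay by the 2:1 spreading method:
Δσ = qBL/((B+z)(L+z)) = 133×2.4×2.4/((2.4+5.35)(2.4+5.35)) = 12.755 kPa
Final effective stress: σ'_f = 49.613 + 12.755 = 62.368 kPa.
σ'_f = 62.368 ≤ σ'_p = 91.3 kPa, so the clay remains overconsolidated and only the recompression index applies:
S_c = C_r·H/(1+e₀)·log₁₀(σ'_f/σ'_0) = 0.054×5.9/1.72×log₁₀(62.368/49.613)
    = 0.18523 × 0.099366 = 0.01841 m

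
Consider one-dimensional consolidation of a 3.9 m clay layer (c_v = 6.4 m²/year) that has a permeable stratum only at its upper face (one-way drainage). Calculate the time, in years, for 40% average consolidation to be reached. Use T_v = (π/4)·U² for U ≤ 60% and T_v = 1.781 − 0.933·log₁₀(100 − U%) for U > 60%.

t ≈ 0.299 years

Drainage path length: H_d = H = 3.9 m (single drainage).
U ≤ 60%: T_v = (π/4)·U² = (π/4)×0.4² = 0.12566.
t = T_v·H_d²/c_v = 0.12566×3.9²/6.4 = 0.2986 years.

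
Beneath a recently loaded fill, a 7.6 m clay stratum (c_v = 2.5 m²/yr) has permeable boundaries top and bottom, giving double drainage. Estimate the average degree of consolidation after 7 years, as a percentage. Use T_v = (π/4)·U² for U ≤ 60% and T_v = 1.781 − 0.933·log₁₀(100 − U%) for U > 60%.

U ≈ 95.9 %

Drainage path length: H_d = H/2 = 3.8 m (double drainage).
T_v = c_v·t/H_d² = 2.5×7/3.8² = 1.2119.
T_v = 1.2119 corresponds to the U > 60% branch:
U = 1 − 10^((1.781 − T_v)/0.933)/100 = 0.9593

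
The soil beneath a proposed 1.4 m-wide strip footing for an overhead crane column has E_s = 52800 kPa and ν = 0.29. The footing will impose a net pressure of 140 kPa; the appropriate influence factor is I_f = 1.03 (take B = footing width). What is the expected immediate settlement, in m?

Immediate (elastic) settlement: S_e = q·B·(1−ν²)/E_s · I_f.
S_e = 140 × 1.4 × (1 − 0.29²) / 52800 × 1.03
    = 140 × 1.4 × 0.9159 / 52800 × 1.03
    = 0.003502 m

S_e ≈ 0.0035 m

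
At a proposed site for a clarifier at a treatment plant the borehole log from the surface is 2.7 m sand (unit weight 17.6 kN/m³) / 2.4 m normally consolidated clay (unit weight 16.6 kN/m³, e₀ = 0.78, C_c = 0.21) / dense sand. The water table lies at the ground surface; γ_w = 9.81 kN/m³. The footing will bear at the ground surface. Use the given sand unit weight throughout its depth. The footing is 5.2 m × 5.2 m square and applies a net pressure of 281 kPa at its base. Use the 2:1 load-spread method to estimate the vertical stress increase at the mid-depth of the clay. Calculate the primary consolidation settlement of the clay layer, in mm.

S_c ≈ 175 mm

Mid-depth of clay below the ground surface: z = 2.7 + 2.4/2 = 3.9 m.
Total vertical stress at mid-clay: σ_v = 17.6×2.7 + 16.6×1.2 = 67.44 kPa.
Pore pressure: u = 9.81×(3.9 − 0) = 38.259 kPa.
Initial effective stress: σ'_0 = σ_v − u = 67.44 − 38.259 = 29.181 kPa.
Stress increase at mid-clay by the 2:1 spreading method:
Δσ = qBL/((B+z)(L+z)) = 281×5.2×5.2/((5.2+3.9)(5.2+3.9)) = 91.755 kPa
Final effective stress: σ'_f = σ'_0 + Δσ = 29.181 + 91.755 = 120.94 kPa.
Normally consolidated clay, so the full stress increment lies on the virgin compression line:
S_c = C_c·H/(1+e₀)·log₁₀(σ'_f/σ'_0) = 0.21×2.4/(1+0.78)×log₁₀(120.94/29.181)
    = 0.28315 × 0.61747 = 0.1748 m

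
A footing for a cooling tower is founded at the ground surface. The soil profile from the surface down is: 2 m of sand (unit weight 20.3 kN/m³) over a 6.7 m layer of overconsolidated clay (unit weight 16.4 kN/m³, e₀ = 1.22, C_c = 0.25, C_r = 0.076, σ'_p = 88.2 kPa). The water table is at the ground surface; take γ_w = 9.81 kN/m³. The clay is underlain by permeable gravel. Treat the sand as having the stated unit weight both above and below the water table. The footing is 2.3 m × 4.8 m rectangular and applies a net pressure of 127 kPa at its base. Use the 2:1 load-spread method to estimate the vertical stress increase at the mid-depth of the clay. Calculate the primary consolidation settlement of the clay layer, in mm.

S_c ≈ 34.9 mm

Mid-depth of clay below the ground surface: z = 2 + 6.7/2 = 5.35 m.
Total vertical stress at mid-clay: σ_v = 20.3×2 + 16.4×3.35 = 95.54 kPa.
Pore pressure: u = 9.81×(5.35 − 0) = 52.483 kPa.
Initial effective stress: σ'_0 = σ_v − u = 95.54 − 52.483 = 43.057 kPa.
Stress increase at mid-clay by the 2:1 spreading method:
Δσ = qBL/((B+z)(L+z)) = 127×2.3×4.8/((2.3+5.35)(4.8+5.35)) = 18.057 kPa
Final effective stress: σ'_f = 43.057 + 18.057 = 61.114 kPa.
σ'_f = 61.114 ≤ σ'_p = 88.2 kPa, so the clay remains overconsolidated and only the recompression index applies:
S_c = C_r·H/(1+e₀)·log₁₀(σ'_f/σ'_0) = 0.076×6.7/2.22×log₁₀(61.114/43.057)
    = 0.22937 × 0.1521 = 0.03489 m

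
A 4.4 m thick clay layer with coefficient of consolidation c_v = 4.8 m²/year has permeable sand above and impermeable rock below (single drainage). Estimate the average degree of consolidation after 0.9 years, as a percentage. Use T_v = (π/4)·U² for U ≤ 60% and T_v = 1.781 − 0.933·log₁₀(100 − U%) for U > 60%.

Drainage path length: H_d = H = 4.4 m (single drainage).
T_v = c_v·t/H_d² = 4.8×0.9/4.4² = 0.22314.
T_v = 0.22314 corresponds to the U ≤ 60% branch:
U = √(4T_v/π) = 0.533

U ≈ 53.3 %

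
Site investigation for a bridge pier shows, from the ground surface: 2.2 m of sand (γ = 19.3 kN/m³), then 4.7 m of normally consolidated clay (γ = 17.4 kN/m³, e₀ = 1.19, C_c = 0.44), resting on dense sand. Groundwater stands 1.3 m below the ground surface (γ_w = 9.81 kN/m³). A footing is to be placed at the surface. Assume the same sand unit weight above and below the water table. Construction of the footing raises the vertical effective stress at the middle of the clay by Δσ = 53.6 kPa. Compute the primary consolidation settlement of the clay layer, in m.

S_c ≈ 0.293 m

Mid-depth of clay below the ground surface: z = 2.2 + 4.7/2 = 4.55 m.
Total vertical stress at mid-clay: σ_v = 19.3×2.2 + 17.4×2.35 = 83.35 kPa.
Pore pressure: u = 9.81×(4.55 − 1.3) = 31.883 kPa.
Initial effective stress: σ'_0 = σ_v − u = 83.35 − 31.883 = 51.467 kPa.
Final effective stress: σ'_f = σ'_0 + Δσ = 51.467 + 53.6 = 105.07 kPa.
Normally consolidated clay, so the full stress increment lies on the virgin compression line:
S_c = C_c·H/(1+e₀)·log₁₀(σ'_f/σ'_0) = 0.44×4.7/(1+1.19)×log₁₀(105.07/51.467)
    = 0.94429 × 0.30995 = 0.2927 m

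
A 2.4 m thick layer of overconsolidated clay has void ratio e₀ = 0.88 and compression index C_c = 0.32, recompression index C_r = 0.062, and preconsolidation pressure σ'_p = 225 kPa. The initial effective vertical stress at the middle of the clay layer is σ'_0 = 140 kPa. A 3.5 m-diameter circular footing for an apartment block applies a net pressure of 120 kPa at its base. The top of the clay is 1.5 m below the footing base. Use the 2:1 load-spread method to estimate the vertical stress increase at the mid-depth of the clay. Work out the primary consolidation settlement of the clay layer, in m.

S_c ≈ 0.0083 m

Mid-depth of clay below the footing base: z = 1.5 + 2.4/2 = 2.7 m.
Stress increase at mid-clay by the 2:1 spreading method:
Δσ ≈ qD²/(D+z)² = 120×3.5²/(3.5+2.7)² = 38.241 kPa
Final effective stress: σ'_f = 140 + 38.241 = 178.24 kPa.
σ'_f = 178.24 ≤ σ'_p = 225 kPa, so the clay remains overconsolidated and only the recompression index applies:
S_c = C_r·H/(1+e₀)·log₁₀(σ'_f/σ'_0) = 0.062×2.4/1.88×log₁₀(178.24/140)
    = 0.079149 × 0.10488 = 0.008301 m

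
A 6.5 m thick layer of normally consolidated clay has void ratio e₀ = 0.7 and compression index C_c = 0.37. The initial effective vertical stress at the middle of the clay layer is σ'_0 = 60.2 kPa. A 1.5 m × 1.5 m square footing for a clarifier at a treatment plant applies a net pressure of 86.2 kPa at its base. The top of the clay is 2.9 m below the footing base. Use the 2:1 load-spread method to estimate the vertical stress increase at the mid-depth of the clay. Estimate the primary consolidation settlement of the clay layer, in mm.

S_c ≈ 32.9 mm

Mid-depth of clay below the footing base: z = 2.9 + 6.5/2 = 6.15 m.
Stress increase at mid-clay by the 2:1 spreading method:
Δσ = qBL/((B+z)(L+z)) = 86.2×1.5×1.5/((1.5+6.15)(1.5+6.15)) = 3.3141 kPa
Final effective stress: σ'_f = σ'_0 + Δσ = 60.2 + 3.3141 = 63.514 kPa.
Normally consolidated clay, so the full stress increment lies on the virgin compression line:
S_c = C_c·H/(1+e₀)·log₁₀(σ'_f/σ'_0) = 0.37×6.5/(1+0.7)×log₁₀(63.514/60.2)
    = 1.4147 × 0.023273 = 0.03292 m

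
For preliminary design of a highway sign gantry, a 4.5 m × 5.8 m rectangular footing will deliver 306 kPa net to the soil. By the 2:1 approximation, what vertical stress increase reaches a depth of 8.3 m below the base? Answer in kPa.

Δσ_z ≈ 44.3 kPa

By the 2:1 method the load spreads at 1 horizontal : 2 vertical, so at depth z the loaded area has grown by z in each plan dimension:
Δσ = qBL/((B+z)(L+z)) = 306×4.5×5.8/((4.5+8.3)(5.8+8.3)) = 44.252 kPa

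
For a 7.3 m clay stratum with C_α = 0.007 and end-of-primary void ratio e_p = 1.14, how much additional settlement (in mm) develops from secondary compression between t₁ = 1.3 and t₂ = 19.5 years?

S_s ≈ 28.1 mm

Secondary compression: S_s = C_α·H/(1+e_p)·log₁₀(t₂/t₁)
S_s = 0.007×7.3/(1+1.14)×log₁₀(19.5/1.3)
    = 0.02388 × 1.176 = 0.02808 m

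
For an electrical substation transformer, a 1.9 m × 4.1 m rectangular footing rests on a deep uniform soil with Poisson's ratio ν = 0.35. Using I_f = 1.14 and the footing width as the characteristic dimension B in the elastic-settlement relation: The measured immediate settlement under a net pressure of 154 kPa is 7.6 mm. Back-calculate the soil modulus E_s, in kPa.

S_e = q·B·(1−ν²)/E_s · I_f  ⇒  E_s = q·B·(1−ν²)·I_f / S_e.
E_s = 154 × 1.9 × 0.8775 × 1.14 / 0.0076 = 38510 kPa

E_s ≈ 38500 kPa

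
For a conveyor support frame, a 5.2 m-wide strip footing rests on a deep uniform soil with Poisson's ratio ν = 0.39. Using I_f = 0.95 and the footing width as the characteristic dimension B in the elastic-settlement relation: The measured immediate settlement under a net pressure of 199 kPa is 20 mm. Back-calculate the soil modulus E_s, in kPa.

E_s ≈ 41700 kPa

S_e = q·B·(1−ν²)/E_s · I_f  ⇒  E_s = q·B·(1−ν²)·I_f / S_e.
E_s = 199 × 5.2 × 0.8479 × 0.95 / 0.02 = 41680 kPa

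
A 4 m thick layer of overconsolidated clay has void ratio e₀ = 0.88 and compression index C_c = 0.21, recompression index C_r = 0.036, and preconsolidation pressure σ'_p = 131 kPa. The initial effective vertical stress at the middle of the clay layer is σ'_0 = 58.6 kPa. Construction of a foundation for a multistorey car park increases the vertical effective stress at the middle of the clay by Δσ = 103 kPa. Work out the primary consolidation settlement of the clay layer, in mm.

Final effective stress: σ'_f = 58.6 + 103 = 161.6 kPa.
σ'_f = 161.6 > σ'_p = 131 kPa, so the stress path crosses the preconsolidation pressure — recompression up to σ'_p, then virgin compression beyond:
S_c = H/(1+e₀)·[C_r·log₁₀(σ'_p/σ'_0) + C_c·log₁₀(σ'_f/σ'_p)]
    = 4/1.88 × [0.036×log₁₀(131/58.6) + 0.21×log₁₀(161.6/131)]
    = 2.1277 × [0.012577 + 0.019146] = 0.0675 m

S_c ≈ 67.5 mm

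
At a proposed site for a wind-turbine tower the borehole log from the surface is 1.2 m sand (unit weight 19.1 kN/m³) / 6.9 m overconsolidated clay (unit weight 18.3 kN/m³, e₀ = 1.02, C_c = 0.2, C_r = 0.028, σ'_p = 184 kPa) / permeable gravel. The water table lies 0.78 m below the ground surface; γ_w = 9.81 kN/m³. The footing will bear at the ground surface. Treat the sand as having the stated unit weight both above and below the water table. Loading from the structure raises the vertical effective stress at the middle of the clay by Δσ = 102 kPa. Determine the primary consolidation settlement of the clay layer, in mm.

S_c ≈ 47.3 mm

Mid-depth of clay below the ground surface: z = 1.2 + 6.9/2 = 4.65 m.
Total vertical stress at mid-clay: σ_v = 19.1×1.2 + 18.3×3.45 = 86.055 kPa.
Pore pressure: u = 9.81×(4.65 − 0.78) = 37.965 kPa.
Initial effective stress: σ'_0 = σ_v − u = 86.055 − 37.965 = 48.09 kPa.
Final effective stress: σ'_f = 48.09 + 102 = 150.09 kPa.
σ'_f = 150.09 ≤ σ'_p = 184 kPa, so the clay remains overconsolidated and only the recompression index applies:
S_c = C_r·H/(1+e₀)·log₁₀(σ'_f/σ'_0) = 0.028×6.9/2.02×log₁₀(150.09/48.09)
    = 0.095642 × 0.4943 = 0.04728 m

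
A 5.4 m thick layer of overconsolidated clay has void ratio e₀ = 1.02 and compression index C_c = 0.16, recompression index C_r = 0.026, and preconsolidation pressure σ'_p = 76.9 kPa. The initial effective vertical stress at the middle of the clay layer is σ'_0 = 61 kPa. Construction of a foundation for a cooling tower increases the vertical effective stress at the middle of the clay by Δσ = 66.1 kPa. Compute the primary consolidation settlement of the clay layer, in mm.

S_c ≈ 100 mm

Final effective stress: σ'_f = 61 + 66.1 = 127.1 kPa.
σ'_f = 127.1 > σ'_p = 76.9 kPa, so the stress path crosses the preconsolidation pressure — recompression up to σ'_p, then virgin compression beyond:
S_c = H/(1+e₀)·[C_r·log₁₀(σ'_p/σ'_0) + C_c·log₁₀(σ'_f/σ'_p)]
    = 5.4/2.02 × [0.026×log₁₀(76.9/61) + 0.16×log₁₀(127.1/76.9)]
    = 2.6733 × [0.0026155 + 0.034915] = 0.1003 m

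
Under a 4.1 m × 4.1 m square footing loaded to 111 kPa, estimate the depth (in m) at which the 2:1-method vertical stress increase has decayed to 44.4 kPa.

2:1 spreading — at depth z the loaded area has grown by z in each plan dimension:
qB²/(B+z)² = Δσ_z ⇒ z = B(√(q/Δσ_z) − 1) = 4.1×(√(111/44.4) − 1) = 2.383 m

z ≈ 2.38 m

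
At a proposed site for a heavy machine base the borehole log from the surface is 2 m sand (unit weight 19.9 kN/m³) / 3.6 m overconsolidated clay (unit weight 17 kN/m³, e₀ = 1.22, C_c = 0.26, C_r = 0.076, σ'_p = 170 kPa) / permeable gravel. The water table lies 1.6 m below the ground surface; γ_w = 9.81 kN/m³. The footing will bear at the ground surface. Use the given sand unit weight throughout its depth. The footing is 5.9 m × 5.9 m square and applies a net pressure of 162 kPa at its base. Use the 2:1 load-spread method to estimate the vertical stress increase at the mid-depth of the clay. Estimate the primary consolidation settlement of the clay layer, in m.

S_c ≈ 0.0429 m

Mid-depth of clay below the ground surface: z = 2 + 3.6/2 = 3.8 m.
Total vertical stress at mid-clay: σ_v = 19.9×2 + 17×1.8 = 70.4 kPa.
Pore pressure: u = 9.81×(3.8 − 1.6) = 21.582 kPa.
Initial effective stress: σ'_0 = σ_v − u = 70.4 − 21.582 = 48.818 kPa.
Stress increase at mid-clay by the 2:1 spreading method:
Δσ = qBL/((B+z)(L+z)) = 162×5.9×5.9/((5.9+3.8)(5.9+3.8)) = 59.934 kPa
Final effective stress: σ'_f = 48.818 + 59.934 = 108.75 kPa.
σ'_f = 108.75 ≤ σ'_p = 170 kPa, so the clay remains overconsolidated and only the recompression index applies:
S_c = C_r·H/(1+e₀)·log₁₀(σ'_f/σ'_0) = 0.076×3.6/2.22×log₁₀(108.75/48.818)
    = 0.12324 × 0.34785 = 0.04287 m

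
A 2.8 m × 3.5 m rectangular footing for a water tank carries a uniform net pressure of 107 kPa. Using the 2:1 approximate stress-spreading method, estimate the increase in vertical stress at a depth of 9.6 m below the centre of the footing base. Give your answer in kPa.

By the 2:1 method the load spreads at 1 horizontal : 2 vertical, so at depth z the loaded area has grown by z in each plan dimension:
Δσ = qBL/((B+z)(L+z)) = 107×2.8×3.5/((2.8+9.6)(3.5+9.6)) = 6.4553 kPa

Δσ_z ≈ 6.46 kPa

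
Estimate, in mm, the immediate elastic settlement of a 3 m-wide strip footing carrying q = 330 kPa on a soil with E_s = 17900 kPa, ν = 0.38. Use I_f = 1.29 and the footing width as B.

Immediate (elastic) settlement: S_e = q·B·(1−ν²)/E_s · I_f.
S_e = 330 × 3 × (1 − 0.38²) / 17900 × 1.29
    = 330 × 3 × 0.8556 / 17900 × 1.29
    = 0.06104 m = 61.04 mm

S_e ≈ 61 mm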